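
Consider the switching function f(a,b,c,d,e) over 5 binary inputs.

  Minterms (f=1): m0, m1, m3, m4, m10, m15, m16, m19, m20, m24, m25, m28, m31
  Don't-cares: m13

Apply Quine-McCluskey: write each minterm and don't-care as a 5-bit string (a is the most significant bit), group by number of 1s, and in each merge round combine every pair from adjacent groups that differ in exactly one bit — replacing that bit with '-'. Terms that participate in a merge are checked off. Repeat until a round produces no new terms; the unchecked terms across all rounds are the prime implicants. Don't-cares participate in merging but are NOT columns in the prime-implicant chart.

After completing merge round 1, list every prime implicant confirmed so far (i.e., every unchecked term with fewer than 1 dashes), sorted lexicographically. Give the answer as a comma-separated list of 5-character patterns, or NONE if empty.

[col 0] 00000*, 00001*, 00011*, 00100*, 01010, 01101*, 01111*, 10000*, 10011*, 10100*, 11000*, 11001*, 11100*, 11111*
[col 1] -0000*, -0011, -0100*, -1111, 00-00*, 000-1, 0000-, 011-1, 1-000*, 1-100*, 10-00*, 11-00*, 1100-
[col 2] -0-00, 1--00
Prime implicants: -0-00, -0011, -1111, 000-1, 0000-, 01010, 011-1, 1--00, 1100-

01010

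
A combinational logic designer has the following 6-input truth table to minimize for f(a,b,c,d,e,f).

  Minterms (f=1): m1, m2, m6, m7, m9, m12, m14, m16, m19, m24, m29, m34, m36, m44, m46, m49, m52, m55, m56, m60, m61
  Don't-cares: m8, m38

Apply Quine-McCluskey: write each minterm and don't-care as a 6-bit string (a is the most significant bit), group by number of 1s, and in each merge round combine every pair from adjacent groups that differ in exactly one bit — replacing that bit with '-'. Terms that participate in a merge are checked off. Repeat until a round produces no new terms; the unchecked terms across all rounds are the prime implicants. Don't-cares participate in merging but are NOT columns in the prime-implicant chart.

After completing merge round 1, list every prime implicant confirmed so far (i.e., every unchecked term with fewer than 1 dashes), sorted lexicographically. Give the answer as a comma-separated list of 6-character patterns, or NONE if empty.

size-2^0 implicants → 000001(✓)  000010(✓)  000110(✓)  000111(✓)  001000(✓)  001001(✓)  001100(✓)  001110(✓)  010000(✓)  010011  011000(✓)  011101(✓)  100010(✓)  100100(✓)  100110(✓)  101100(✓)  101110(✓)  110001  110100(✓)  110111  111000(✓)  111100(✓)  111101(✓)
size-2^1 implicants → -00010(✓)  -00110(✓)  -01100(✓)  -01110(✓)  -11000  -11101  0-1000  00-001  00-110(✓)  000-10(✓)  00011-  001-00  00100-  0011-0(✓)  01-000  1-0100(✓)  1-1100(✓)  10-100(✓)  10-110(✓)  100-10(✓)  1001-0(✓)  1011-0(✓)  11-100(✓)  111-00  11110-
size-2^2 implicants → -0-110  -00-10  -011-0  1--100  10-1-0
Unchecked terms (primes): -0-110, -00-10, -011-0, -11000, -11101, 0-1000, 00-001, 00011-, 001-00, 00100-, 01-000, 010011, 1--100, 10-1-0, 110001, 110111, 111-00, 11110-

010011, 110001, 110111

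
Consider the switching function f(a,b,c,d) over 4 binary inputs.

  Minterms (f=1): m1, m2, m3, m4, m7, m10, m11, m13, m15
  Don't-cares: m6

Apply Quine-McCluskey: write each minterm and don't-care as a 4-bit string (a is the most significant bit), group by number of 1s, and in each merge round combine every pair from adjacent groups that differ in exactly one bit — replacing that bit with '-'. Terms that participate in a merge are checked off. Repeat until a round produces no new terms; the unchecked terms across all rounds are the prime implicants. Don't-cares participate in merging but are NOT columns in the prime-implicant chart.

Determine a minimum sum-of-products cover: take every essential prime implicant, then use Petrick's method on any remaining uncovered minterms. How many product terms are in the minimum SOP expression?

[col 0] 0001*, 0010*, 0011*, 0100*, 0110*, 0111*, 1010*, 1011*, 1101*, 1111*
[col 1] -010*, -011*, -111*, 0-10*, 0-11*, 00-1, 001-*, 01-0, 011-*, 1-11*, 101-*, 11-1
[col 2] --11, -01-, 0-1-
Prime implicants: --11, -01-, 0-1-, 00-1, 01-0, 11-1
PI chart (minterm → PIs covering it):
  1 | 00-1  (sole → essential)
  2 | -01-,0-1-
  3 | --11,-01-,0-1-,00-1
  4 | 01-0  (sole → essential)
  7 | --11,0-1-
  10 | -01-  (sole → essential)
  11 | --11,-01-
  13 | 11-1  (sole → essential)
  15 | --11,11-1
Essential prime implicants: -01-, 00-1, 01-0, 11-1
Petrick residual → --11
Minimum SOP uses 5 PIs: cd + b'c + a'b'd + a'bd' + abd

5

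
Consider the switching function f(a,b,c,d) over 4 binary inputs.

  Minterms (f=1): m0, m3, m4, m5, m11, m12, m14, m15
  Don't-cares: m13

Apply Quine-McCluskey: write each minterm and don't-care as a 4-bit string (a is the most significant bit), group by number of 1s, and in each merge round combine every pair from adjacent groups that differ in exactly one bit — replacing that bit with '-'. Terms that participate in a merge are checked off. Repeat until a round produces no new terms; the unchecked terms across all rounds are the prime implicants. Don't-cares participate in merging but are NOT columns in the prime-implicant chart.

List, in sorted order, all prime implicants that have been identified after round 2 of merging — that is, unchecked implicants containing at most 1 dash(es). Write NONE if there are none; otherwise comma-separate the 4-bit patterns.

-011, 0-00, 1-11

size-2^0 implicants → 0000(✓)  0011(✓)  0100(✓)  0101(✓)  1011(✓)  1100(✓)  1101(✓)  1110(✓)  1111(✓)
size-2^1 implicants → -011  -100(✓)  -101(✓)  0-00  010-(✓)  1-11  11-0(✓)  11-1(✓)  110-(✓)  111-(✓)
size-2^2 implicants → -10-  11--
Unchecked terms (primes): -011, -10-, 0-00, 1-11, 11--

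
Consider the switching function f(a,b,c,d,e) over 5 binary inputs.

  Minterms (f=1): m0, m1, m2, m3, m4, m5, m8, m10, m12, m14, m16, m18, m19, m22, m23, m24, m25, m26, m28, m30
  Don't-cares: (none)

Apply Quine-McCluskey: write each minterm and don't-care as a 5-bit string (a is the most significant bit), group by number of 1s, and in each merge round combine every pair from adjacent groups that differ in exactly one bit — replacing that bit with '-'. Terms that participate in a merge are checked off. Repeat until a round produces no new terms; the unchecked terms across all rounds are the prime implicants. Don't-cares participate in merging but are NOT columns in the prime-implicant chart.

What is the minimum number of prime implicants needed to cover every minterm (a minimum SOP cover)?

size-2^0 implicants → 00000(✓)  00001(✓)  00010(✓)  00011(✓)  00100(✓)  00101(✓)  01000(✓)  01010(✓)  01100(✓)  01110(✓)  10000(✓)  10010(✓)  10011(✓)  10110(✓)  10111(✓)  11000(✓)  11001(✓)  11010(✓)  11100(✓)  11110(✓)
size-2^1 implicants → -0000(✓)  -0010(✓)  -0011(✓)  -1000(✓)  -1010(✓)  -1100(✓)  -1110(✓)  0-000(✓)  0-010(✓)  0-100(✓)  00-00(✓)  00-01(✓)  000-0(✓)  000-1(✓)  0000-(✓)  0001-(✓)  0010-(✓)  01-00(✓)  01-10(✓)  010-0(✓)  011-0(✓)  1-000(✓)  1-010(✓)  1-110(✓)  10-10(✓)  10-11(✓)  100-0(✓)  1001-(✓)  1011-(✓)  11-00(✓)  11-10(✓)  110-0(✓)  1100-  111-0(✓)
size-2^2 implicants → --000(✓)  --010(✓)  -00-0(✓)  -001-  -1-00(✓)  -1-10(✓)  -10-0(✓)  -11-0(✓)  0--00  0-0-0(✓)  00-0-  000--  01--0(✓)  1--10  1-0-0(✓)  10-1-  11--0(✓)
size-2^3 implicants → --0-0  -1--0
Unchecked terms (primes): --0-0, -001-, -1--0, 0--00, 00-0-, 000--, 1--10, 10-1-, 1100-
Minterm coverage:
  m0 ⊆ --0-0,0--00,00-0-,000--
  m1 ⊆ 00-0-,000--
  m2 ⊆ --0-0,-001-,000--
  m3 ⊆ -001-,000--
  m4 ⊆ 0--00,00-0-
  m5 ⊆ 00-0- [E]
  m8 ⊆ --0-0,-1--0,0--00
  m10 ⊆ --0-0,-1--0
  m12 ⊆ -1--0,0--00
  m14 ⊆ -1--0 [E]
  m16 ⊆ --0-0 [E]
  m18 ⊆ --0-0,-001-,1--10,10-1-
  m19 ⊆ -001-,10-1-
  m22 ⊆ 1--10,10-1-
  m23 ⊆ 10-1- [E]
  m24 ⊆ --0-0,-1--0,1100-
  m25 ⊆ 1100- [E]
  m26 ⊆ --0-0,-1--0,1--10
  m28 ⊆ -1--0 [E]
  m30 ⊆ -1--0,1--10
E = {--0-0, -1--0, 00-0-, 10-1-, 1100-}
Petrick residual → -001-
Cover = c'e' + b'c'd + be' + a'b'd' + ab'd + abc'd'  |cover|=6

6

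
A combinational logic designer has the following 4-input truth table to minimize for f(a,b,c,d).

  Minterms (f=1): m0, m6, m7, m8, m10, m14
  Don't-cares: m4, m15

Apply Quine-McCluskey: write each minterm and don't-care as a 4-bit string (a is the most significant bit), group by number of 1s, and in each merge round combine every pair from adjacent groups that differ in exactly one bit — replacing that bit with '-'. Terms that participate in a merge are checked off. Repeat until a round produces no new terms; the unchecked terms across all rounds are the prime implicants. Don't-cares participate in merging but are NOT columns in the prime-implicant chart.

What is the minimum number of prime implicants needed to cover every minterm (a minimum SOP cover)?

[col 0] 0000*, 0100*, 0110*, 0111*, 1000*, 1010*, 1110*, 1111*
[col 1] -000, -110*, -111*, 0-00, 01-0, 011-*, 1-10, 10-0, 111-*
[col 2] -11-
Prime implicants: -000, -11-, 0-00, 01-0, 1-10, 10-0
PI chart (minterm → PIs covering it):
  0 | -000,0-00
  6 | -11-,01-0
  7 | -11-  (sole → essential)
  8 | -000,10-0
  10 | 1-10,10-0
  14 | -11-,1-10
Essential prime implicants: -11-
Petrick residual → -000, 1-10
Minimum SOP uses 3 PIs: b'c'd' + bc + acd'

3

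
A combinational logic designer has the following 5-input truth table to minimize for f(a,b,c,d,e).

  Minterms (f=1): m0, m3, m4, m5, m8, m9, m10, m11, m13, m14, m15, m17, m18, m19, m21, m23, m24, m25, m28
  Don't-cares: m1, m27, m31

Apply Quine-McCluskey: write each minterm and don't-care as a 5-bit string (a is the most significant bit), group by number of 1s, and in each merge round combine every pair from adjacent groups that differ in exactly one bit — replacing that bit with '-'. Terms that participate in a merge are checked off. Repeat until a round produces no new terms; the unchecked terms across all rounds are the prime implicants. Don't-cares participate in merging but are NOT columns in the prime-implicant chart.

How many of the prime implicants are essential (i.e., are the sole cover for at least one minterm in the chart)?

5

[col 0] 00000*, 00001*, 00011*, 00100*, 00101*, 01000*, 01001*, 01010*, 01011*, 01101*, 01110*, 01111*, 10001*, 10010*, 10011*, 10101*, 10111*, 11000*, 11001*, 11011*, 11100*, 11111*
[col 1] -0001*, -0011*, -0101*, -1000*, -1001*, -1011*, -1111*, 0-000*, 0-001*, 0-011*, 0-101*, 00-00*, 00-01*, 000-1*, 0000-*, 0010-*, 01-01*, 01-10*, 01-11*, 010-0*, 010-1*, 0100-*, 0101-*, 011-1*, 0111-*, 1-001*, 1-011*, 1-111*, 10-01*, 10-11*, 100-1*, 1001-, 101-1*, 11-00, 11-11*, 110-1*, 1100-*
[col 2] --001*, --011*, -0-01, -00-1*, -1-11, -10-1*, -100-, 0--01, 0-0-1*, 0-00-, 00-0-, 01--1, 01-1-, 010--, 1--11, 1-0-1*, 10--1
[col 3] --0-1
Prime implicants: --0-1, -0-01, -1-11, -100-, 0--01, 0-00-, 00-0-, 01--1, 01-1-, 010--, 1--11, 10--1, 1001-, 11-00
PI chart (minterm → PIs covering it):
  0 | 0-00-,00-0-
  3 | --0-1  (sole → essential)
  4 | 00-0-  (sole → essential)
  5 | -0-01,0--01,00-0-
  8 | -100-,0-00-,010--
  9 | --0-1,-100-,0--01,0-00-,01--1,010--
  10 | 01-1-,010--
  11 | --0-1,-1-11,01--1,01-1-,010--
  13 | 0--01,01--1
  14 | 01-1-  (sole → essential)
  15 | -1-11,01--1,01-1-
  17 | --0-1,-0-01,10--1
  18 | 1001-  (sole → essential)
  19 | --0-1,1--11,10--1,1001-
  21 | -0-01,10--1
  23 | 1--11,10--1
  24 | -100-,11-00
  25 | --0-1,-100-
  28 | 11-00  (sole → essential)
Essential prime implicants: --0-1, 00-0-, 01-1-, 1001-, 11-00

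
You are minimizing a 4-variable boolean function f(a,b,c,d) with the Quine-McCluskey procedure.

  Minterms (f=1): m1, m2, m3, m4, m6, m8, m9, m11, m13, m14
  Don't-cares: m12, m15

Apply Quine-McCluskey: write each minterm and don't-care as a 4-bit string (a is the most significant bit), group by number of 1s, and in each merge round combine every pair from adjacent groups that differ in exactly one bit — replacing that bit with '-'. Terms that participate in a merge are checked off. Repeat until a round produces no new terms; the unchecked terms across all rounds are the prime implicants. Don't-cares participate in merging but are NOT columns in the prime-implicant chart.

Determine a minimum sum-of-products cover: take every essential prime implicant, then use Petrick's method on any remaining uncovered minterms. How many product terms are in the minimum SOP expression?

size-2^0 implicants → 0001(✓)  0010(✓)  0011(✓)  0100(✓)  0110(✓)  1000(✓)  1001(✓)  1011(✓)  1100(✓)  1101(✓)  1110(✓)  1111(✓)
size-2^1 implicants → -001(✓)  -011(✓)  -100(✓)  -110(✓)  0-10  00-1(✓)  001-  01-0(✓)  1-00(✓)  1-01(✓)  1-11(✓)  10-1(✓)  100-(✓)  11-0(✓)  11-1(✓)  110-(✓)  111-(✓)
size-2^2 implicants → -0-1  -1-0  1--1  1-0-  11--
Unchecked terms (primes): -0-1, -1-0, 0-10, 001-, 1--1, 1-0-, 11--
Minterm coverage:
  m1 ⊆ -0-1 [E]
  m2 ⊆ 0-10,001-
  m3 ⊆ -0-1,001-
  m4 ⊆ -1-0 [E]
  m6 ⊆ -1-0,0-10
  m8 ⊆ 1-0- [E]
  m9 ⊆ -0-1,1--1,1-0-
  m11 ⊆ -0-1,1--1
  m13 ⊆ 1--1,1-0-,11--
  m14 ⊆ -1-0,11--
E = {-0-1, -1-0, 1-0-}
Petrick residual → 0-10
Cover = b'd + bd' + a'cd' + ac'  |cover|=4

4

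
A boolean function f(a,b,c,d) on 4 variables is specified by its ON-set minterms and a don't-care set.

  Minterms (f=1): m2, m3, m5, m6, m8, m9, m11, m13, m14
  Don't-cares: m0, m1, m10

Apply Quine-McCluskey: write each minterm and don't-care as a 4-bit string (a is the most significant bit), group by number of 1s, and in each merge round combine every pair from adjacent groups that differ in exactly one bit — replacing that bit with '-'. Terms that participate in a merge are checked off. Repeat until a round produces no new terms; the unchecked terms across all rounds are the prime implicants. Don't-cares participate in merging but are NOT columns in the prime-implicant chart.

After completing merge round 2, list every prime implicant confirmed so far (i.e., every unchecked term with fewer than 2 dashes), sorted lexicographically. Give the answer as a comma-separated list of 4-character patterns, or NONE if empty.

size-2^0 implicants → 0000(✓)  0001(✓)  0010(✓)  0011(✓)  0101(✓)  0110(✓)  1000(✓)  1001(✓)  1010(✓)  1011(✓)  1101(✓)  1110(✓)
size-2^1 implicants → -000(✓)  -001(✓)  -010(✓)  -011(✓)  -101(✓)  -110(✓)  0-01(✓)  0-10(✓)  00-0(✓)  00-1(✓)  000-(✓)  001-(✓)  1-01(✓)  1-10(✓)  10-0(✓)  10-1(✓)  100-(✓)  101-(✓)
size-2^2 implicants → --01  --10  -0-0(✓)  -0-1(✓)  -00-(✓)  -01-(✓)  00--(✓)  10--(✓)
size-2^3 implicants → -0--
Unchecked terms (primes): --01, --10, -0--

NONE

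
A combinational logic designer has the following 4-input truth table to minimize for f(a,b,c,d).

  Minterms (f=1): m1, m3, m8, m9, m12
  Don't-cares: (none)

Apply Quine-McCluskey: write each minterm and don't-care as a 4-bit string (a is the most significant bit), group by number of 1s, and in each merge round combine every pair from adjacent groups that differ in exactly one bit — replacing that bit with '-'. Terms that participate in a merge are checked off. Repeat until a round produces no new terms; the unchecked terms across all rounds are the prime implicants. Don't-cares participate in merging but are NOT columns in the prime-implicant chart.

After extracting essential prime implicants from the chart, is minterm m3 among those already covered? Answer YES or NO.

YES

Round 0: 0001✓ 0011✓ 1000✓ 1001✓ 1100✓
Round 1: -001 00-1 1-00 100-
PIs = {-001, 00-1, 1-00, 100-}
Coverage chart:
  m1: -001,00-1
  m3: 00-1 ←essential
  m8: 1-00,100-
  m9: -001,100-
  m12: 1-00 ←essential
Essential: 00-1, 1-00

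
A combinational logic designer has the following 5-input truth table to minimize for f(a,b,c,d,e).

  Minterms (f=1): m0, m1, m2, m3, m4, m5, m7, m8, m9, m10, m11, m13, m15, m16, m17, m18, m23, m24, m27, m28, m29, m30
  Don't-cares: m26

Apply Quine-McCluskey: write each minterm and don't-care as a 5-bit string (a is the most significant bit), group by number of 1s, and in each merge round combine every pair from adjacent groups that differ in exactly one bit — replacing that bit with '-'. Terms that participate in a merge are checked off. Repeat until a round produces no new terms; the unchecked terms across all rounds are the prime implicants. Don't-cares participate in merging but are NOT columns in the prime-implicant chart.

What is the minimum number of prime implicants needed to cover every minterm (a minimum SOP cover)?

8

Round 0: 00000✓ 00001✓ 00010✓ 00011✓ 00100✓ 00101✓ 00111✓ 01000✓ 01001✓ 01010✓ 01011✓ 01101✓ 01111✓ 10000✓ 10001✓ 10010✓ 10111✓ 11000✓ 11010✓ 11011✓ 11100✓ 11101✓ 11110✓
Round 1: -0000✓ -0001✓ -0010✓ -0111 -1000✓ -1010✓ -1011✓ -1101 0-000✓ 0-001✓ 0-010✓ 0-011✓ 0-101✓ 0-111✓ 00-00✓ 00-01✓ 00-11✓ 000-0✓ 000-1✓ 0000-✓ 0001-✓ 001-1✓ 0010-✓ 01-01✓ 01-11✓ 010-0✓ 010-1✓ 0100-✓ 0101-✓ 011-1✓ 1-000✓ 1-010✓ 100-0✓ 1000-✓ 11-00✓ 11-10✓ 110-0✓ 1101-✓ 111-0✓ 1110-
Round 2: --000✓ --010✓ -00-0✓ -000- -10-0✓ -101- 0--01✓ 0--11✓ 0-0-0✓ 0-0-1✓ 0-00-✓ 0-01-✓ 0-1-1✓ 00--1✓ 00-0- 000--✓ 01--1✓ 010--✓ 1-0-0✓ 11--0
Round 3: --0-0 0---1 0-0--
PIs = {--0-0, -000-, -0111, -101-, -1101, 0---1, 0-0--, 00-0-, 11--0, 1110-}
Coverage chart:
  m0: --0-0,-000-,0-0--,00-0-
  m1: -000-,0---1,0-0--,00-0-
  m2: --0-0,0-0--
  m3: 0---1,0-0--
  m4: 00-0- ←essential
  m5: 0---1,00-0-
  m7: -0111,0---1
  m8: --0-0,0-0--
  m9: 0---1,0-0--
  m10: --0-0,-101-,0-0--
  m11: -101-,0---1,0-0--
  m13: -1101,0---1
  m15: 0---1 ←essential
  m16: --0-0,-000-
  m17: -000- ←essential
  m18: --0-0 ←essential
  m23: -0111 ←essential
  m24: --0-0,11--0
  m27: -101- ←essential
  m28: 11--0,1110-
  m29: -1101,1110-
  m30: 11--0 ←essential
Essential: --0-0, -000-, -0111, -101-, 0---1, 00-0-, 11--0
Petrick residual → -1101
Min cover (8 terms): c'e' + b'c'd' + b'cde + bc'd + bcd'e + a'e + a'b'd' + abe'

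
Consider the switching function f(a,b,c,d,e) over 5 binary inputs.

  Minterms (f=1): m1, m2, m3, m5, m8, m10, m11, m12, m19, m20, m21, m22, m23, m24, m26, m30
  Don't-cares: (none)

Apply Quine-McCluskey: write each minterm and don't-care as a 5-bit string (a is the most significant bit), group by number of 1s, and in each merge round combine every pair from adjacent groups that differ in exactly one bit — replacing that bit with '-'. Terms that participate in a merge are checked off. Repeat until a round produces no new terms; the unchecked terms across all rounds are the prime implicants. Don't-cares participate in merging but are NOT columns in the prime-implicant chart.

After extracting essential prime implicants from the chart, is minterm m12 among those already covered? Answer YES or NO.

size-2^0 implicants → 00001(✓)  00010(✓)  00011(✓)  00101(✓)  01000(✓)  01010(✓)  01011(✓)  01100(✓)  10011(✓)  10100(✓)  10101(✓)  10110(✓)  10111(✓)  11000(✓)  11010(✓)  11110(✓)
size-2^1 implicants → -0011  -0101  -1000(✓)  -1010(✓)  0-010(✓)  0-011(✓)  00-01  000-1  0001-(✓)  01-00  010-0(✓)  0101-(✓)  1-110  10-11  101-0(✓)  101-1(✓)  1010-(✓)  1011-(✓)  11-10  110-0(✓)
size-2^2 implicants → -10-0  0-01-  101--
Unchecked terms (primes): -0011, -0101, -10-0, 0-01-, 00-01, 000-1, 01-00, 1-110, 10-11, 101--, 11-10
Minterm coverage:
  m1 ⊆ 00-01,000-1
  m2 ⊆ 0-01- [E]
  m3 ⊆ -0011,0-01-,000-1
  m5 ⊆ -0101,00-01
  m8 ⊆ -10-0,01-00
  m10 ⊆ -10-0,0-01-
  m11 ⊆ 0-01- [E]
  m12 ⊆ 01-00 [E]
  m19 ⊆ -0011,10-11
  m20 ⊆ 101-- [E]
  m21 ⊆ -0101,101--
  m22 ⊆ 1-110,101--
  m23 ⊆ 10-11,101--
  m24 ⊆ -10-0 [E]
  m26 ⊆ -10-0,11-10
  m30 ⊆ 1-110,11-10
E = {-10-0, 0-01-, 01-00, 101--}

YES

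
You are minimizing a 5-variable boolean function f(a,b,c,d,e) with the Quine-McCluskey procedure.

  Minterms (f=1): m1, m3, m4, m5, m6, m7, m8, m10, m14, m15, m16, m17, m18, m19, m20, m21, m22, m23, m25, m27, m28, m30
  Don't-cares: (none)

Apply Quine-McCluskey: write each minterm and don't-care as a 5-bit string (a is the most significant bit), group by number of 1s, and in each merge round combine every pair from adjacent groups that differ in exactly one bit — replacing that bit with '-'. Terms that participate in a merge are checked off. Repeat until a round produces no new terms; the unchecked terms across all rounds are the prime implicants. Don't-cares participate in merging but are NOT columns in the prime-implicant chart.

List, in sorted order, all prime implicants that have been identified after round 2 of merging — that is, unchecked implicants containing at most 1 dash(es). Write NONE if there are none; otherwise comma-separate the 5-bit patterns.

size-2^0 implicants → 00001(✓)  00011(✓)  00100(✓)  00101(✓)  00110(✓)  00111(✓)  01000(✓)  01010(✓)  01110(✓)  01111(✓)  10000(✓)  10001(✓)  10010(✓)  10011(✓)  10100(✓)  10101(✓)  10110(✓)  10111(✓)  11001(✓)  11011(✓)  11100(✓)  11110(✓)
size-2^1 implicants → -0001(✓)  -0011(✓)  -0100(✓)  -0101(✓)  -0110(✓)  -0111(✓)  -1110(✓)  0-110(✓)  0-111(✓)  00-01(✓)  00-11(✓)  000-1(✓)  001-0(✓)  001-1(✓)  0010-(✓)  0011-(✓)  01-10  010-0  0111-(✓)  1-001(✓)  1-011(✓)  1-100(✓)  1-110(✓)  10-00(✓)  10-01(✓)  10-10(✓)  10-11(✓)  100-0(✓)  100-1(✓)  1000-(✓)  1001-(✓)  101-0(✓)  101-1(✓)  1010-(✓)  1011-(✓)  110-1(✓)  111-0(✓)
size-2^2 implicants → --110  -0-01(✓)  -0-11(✓)  -00-1(✓)  -01-0(✓)  -01-1(✓)  -010-(✓)  -011-(✓)  0-11-  00--1(✓)  001--(✓)  1-0-1  1-1-0  10--0(✓)  10--1(✓)  10-0-(✓)  10-1-(✓)  100--(✓)  101--(✓)
size-2^3 implicants → -0--1  -01--  10---
Unchecked terms (primes): --110, -0--1, -01--, 0-11-, 01-10, 010-0, 1-0-1, 1-1-0, 10---

01-10, 010-0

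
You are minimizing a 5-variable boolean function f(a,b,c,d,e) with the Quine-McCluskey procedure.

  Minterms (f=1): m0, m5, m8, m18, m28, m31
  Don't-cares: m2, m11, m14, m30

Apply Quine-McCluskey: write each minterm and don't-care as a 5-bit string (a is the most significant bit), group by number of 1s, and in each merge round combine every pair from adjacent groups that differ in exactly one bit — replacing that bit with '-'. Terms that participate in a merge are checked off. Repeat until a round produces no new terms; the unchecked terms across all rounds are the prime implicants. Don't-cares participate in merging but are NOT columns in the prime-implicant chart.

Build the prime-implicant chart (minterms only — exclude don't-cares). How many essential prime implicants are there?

5

Round 0: 00000✓ 00010✓ 00101 01000✓ 01011 01110✓ 10010✓ 11100✓ 11110✓ 11111✓
Round 1: -0010 -1110 0-000 000-0 111-0 1111-
PIs = {-0010, -1110, 0-000, 000-0, 00101, 01011, 111-0, 1111-}
Coverage chart:
  m0: 0-000,000-0
  m5: 00101 ←essential
  m8: 0-000 ←essential
  m18: -0010 ←essential
  m28: 111-0 ←essential
  m31: 1111- ←essential
Essential: -0010, 0-000, 00101, 111-0, 1111-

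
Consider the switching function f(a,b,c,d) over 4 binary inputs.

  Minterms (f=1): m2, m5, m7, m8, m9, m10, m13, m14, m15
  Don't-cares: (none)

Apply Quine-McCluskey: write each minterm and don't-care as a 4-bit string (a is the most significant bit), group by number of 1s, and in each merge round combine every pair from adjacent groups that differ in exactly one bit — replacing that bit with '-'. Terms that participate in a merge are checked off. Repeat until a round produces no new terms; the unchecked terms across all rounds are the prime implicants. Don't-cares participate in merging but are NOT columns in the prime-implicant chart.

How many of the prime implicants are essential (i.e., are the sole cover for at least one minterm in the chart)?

2

size-2^0 implicants → 0010(✓)  0101(✓)  0111(✓)  1000(✓)  1001(✓)  1010(✓)  1101(✓)  1110(✓)  1111(✓)
size-2^1 implicants → -010  -101(✓)  -111(✓)  01-1(✓)  1-01  1-10  10-0  100-  11-1(✓)  111-
size-2^2 implicants → -1-1
Unchecked terms (primes): -010, -1-1, 1-01, 1-10, 10-0, 100-, 111-
Minterm coverage:
  m2 ⊆ -010 [E]
  m5 ⊆ -1-1 [E]
  m7 ⊆ -1-1 [E]
  m8 ⊆ 10-0,100-
  m9 ⊆ 1-01,100-
  m10 ⊆ -010,1-10,10-0
  m13 ⊆ -1-1,1-01
  m14 ⊆ 1-10,111-
  m15 ⊆ -1-1,111-
E = {-010, -1-1}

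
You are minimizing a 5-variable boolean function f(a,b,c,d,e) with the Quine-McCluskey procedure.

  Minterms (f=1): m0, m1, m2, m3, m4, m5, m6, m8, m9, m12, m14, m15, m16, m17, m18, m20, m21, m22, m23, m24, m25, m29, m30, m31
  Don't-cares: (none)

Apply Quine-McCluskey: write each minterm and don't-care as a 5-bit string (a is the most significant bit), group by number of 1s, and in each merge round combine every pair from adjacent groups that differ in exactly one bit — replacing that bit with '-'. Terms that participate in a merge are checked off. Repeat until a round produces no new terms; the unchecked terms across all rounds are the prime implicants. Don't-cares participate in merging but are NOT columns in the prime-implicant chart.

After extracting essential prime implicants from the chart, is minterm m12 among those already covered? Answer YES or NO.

[col 0] 00000*, 00001*, 00010*, 00011*, 00100*, 00101*, 00110*, 01000*, 01001*, 01100*, 01110*, 01111*, 10000*, 10001*, 10010*, 10100*, 10101*, 10110*, 10111*, 11000*, 11001*, 11101*, 11110*, 11111*
[col 1] -0000*, -0001*, -0010*, -0100*, -0101*, -0110*, -1000*, -1001*, -1110*, -1111*, 0-000*, 0-001*, 0-100*, 0-110*, 00-00*, 00-01*, 00-10*, 000-0*, 000-1*, 0000-*, 0001-*, 001-0*, 0010-*, 01-00*, 0100-*, 011-0*, 0111-*, 1-000*, 1-001*, 1-101*, 1-110*, 1-111*, 10-00*, 10-01*, 10-10*, 100-0*, 1000-*, 101-0*, 101-1*, 1010-*, 1011-*, 11-01*, 1100-*, 111-1*, 1111-*
[col 2] --000*, --001*, --110, -0-00*, -0-01*, -0-10*, -00-0*, -000-*, -01-0*, -010-*, -100-*, -111-, 0--00, 0-00-*, 0-1-0, 00--0*, 00-0-*, 000--, 1--01, 1-00-*, 1-1-1, 1-11-, 10--0*, 10-0-*, 101--
[col 3] --00-, -0--0, -0-0-
Prime implicants: --00-, --110, -0--0, -0-0-, -111-, 0--00, 0-1-0, 000--, 1--01, 1-1-1, 1-11-, 101--
PI chart (minterm → PIs covering it):
  0 | --00-,-0--0,-0-0-,0--00,000--
  1 | --00-,-0-0-,000--
  2 | -0--0,000--
  3 | 000--  (sole → essential)
  4 | -0--0,-0-0-,0--00,0-1-0
  5 | -0-0-  (sole → essential)
  6 | --110,-0--0,0-1-0
  8 | --00-,0--00
  9 | --00-  (sole → essential)
  12 | 0--00,0-1-0
  14 | --110,-111-,0-1-0
  15 | -111-  (sole → essential)
  16 | --00-,-0--0,-0-0-
  17 | --00-,-0-0-,1--01
  18 | -0--0  (sole → essential)
  20 | -0--0,-0-0-,101--
  21 | -0-0-,1--01,1-1-1,101--
  22 | --110,-0--0,1-11-,101--
  23 | 1-1-1,1-11-,101--
  24 | --00-  (sole → essential)
  25 | --00-,1--01
  29 | 1--01,1-1-1
  30 | --110,-111-,1-11-
  31 | -111-,1-1-1,1-11-
Essential prime implicants: --00-, -0--0, -0-0-, -111-, 000--

NO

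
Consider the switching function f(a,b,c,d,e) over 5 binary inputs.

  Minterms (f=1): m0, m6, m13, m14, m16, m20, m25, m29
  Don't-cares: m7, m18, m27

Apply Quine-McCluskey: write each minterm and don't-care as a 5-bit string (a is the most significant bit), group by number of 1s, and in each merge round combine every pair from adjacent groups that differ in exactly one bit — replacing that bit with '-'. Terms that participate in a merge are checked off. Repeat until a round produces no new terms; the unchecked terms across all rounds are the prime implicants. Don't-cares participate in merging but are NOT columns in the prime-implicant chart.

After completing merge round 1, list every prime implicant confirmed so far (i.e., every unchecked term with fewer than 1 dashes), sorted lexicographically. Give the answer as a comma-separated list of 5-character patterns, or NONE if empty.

NONE

size-2^0 implicants → 00000(✓)  00110(✓)  00111(✓)  01101(✓)  01110(✓)  10000(✓)  10010(✓)  10100(✓)  11001(✓)  11011(✓)  11101(✓)
size-2^1 implicants → -0000  -1101  0-110  0011-  10-00  100-0  11-01  110-1
Unchecked terms (primes): -0000, -1101, 0-110, 0011-, 10-00, 100-0, 11-01, 110-1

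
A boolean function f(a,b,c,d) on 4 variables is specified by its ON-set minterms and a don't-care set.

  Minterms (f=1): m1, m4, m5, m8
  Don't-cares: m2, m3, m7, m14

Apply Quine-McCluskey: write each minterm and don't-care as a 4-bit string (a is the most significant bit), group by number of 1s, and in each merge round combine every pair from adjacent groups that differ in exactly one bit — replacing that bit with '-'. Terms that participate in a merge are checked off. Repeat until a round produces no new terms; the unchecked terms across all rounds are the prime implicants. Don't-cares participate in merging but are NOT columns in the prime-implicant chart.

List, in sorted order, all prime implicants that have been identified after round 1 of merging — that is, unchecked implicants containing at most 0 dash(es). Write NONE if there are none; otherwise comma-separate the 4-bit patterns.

1000, 1110

size-2^0 implicants → 0001(✓)  0010(✓)  0011(✓)  0100(✓)  0101(✓)  0111(✓)  1000  1110
size-2^1 implicants → 0-01(✓)  0-11(✓)  00-1(✓)  001-  01-1(✓)  010-
size-2^2 implicants → 0--1
Unchecked terms (primes): 0--1, 001-, 010-, 1000, 1110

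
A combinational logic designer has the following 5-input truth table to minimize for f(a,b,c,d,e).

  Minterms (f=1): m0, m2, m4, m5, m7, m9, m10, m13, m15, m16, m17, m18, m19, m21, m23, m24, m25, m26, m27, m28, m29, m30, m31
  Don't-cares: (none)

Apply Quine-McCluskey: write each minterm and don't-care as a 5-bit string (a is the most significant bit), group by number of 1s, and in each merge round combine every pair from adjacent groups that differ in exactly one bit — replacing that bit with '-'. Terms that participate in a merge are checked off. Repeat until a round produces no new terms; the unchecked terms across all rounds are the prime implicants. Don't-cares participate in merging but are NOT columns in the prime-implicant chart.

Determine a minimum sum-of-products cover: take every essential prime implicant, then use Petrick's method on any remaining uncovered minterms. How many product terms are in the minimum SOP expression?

6

size-2^0 implicants → 00000(✓)  00010(✓)  00100(✓)  00101(✓)  00111(✓)  01001(✓)  01010(✓)  01101(✓)  01111(✓)  10000(✓)  10001(✓)  10010(✓)  10011(✓)  10101(✓)  10111(✓)  11000(✓)  11001(✓)  11010(✓)  11011(✓)  11100(✓)  11101(✓)  11110(✓)  11111(✓)
size-2^1 implicants → -0000(✓)  -0010(✓)  -0101(✓)  -0111(✓)  -1001(✓)  -1010(✓)  -1101(✓)  -1111(✓)  0-010(✓)  0-101(✓)  0-111(✓)  00-00  000-0(✓)  001-1(✓)  0010-  01-01(✓)  011-1(✓)  1-000(✓)  1-001(✓)  1-010(✓)  1-011(✓)  1-101(✓)  1-111(✓)  10-01(✓)  10-11(✓)  100-0(✓)  100-1(✓)  1000-(✓)  1001-(✓)  101-1(✓)  11-00(✓)  11-01(✓)  11-10(✓)  11-11(✓)  110-0(✓)  110-1(✓)  1100-(✓)  1101-(✓)  111-0(✓)  111-1(✓)  1110-(✓)  1111-(✓)
size-2^2 implicants → --010  --101(✓)  --111(✓)  -00-0  -01-1(✓)  -1-01  -11-1(✓)  0-1-1(✓)  1--01(✓)  1--11(✓)  1-0-0(✓)  1-0-1(✓)  1-00-(✓)  1-01-(✓)  1-1-1(✓)  10--1(✓)  100--(✓)  11--0(✓)  11--1(✓)  11-0-(✓)  11-1-(✓)  110--(✓)  111--(✓)
size-2^3 implicants → --1-1  1---1  1-0--  11---
Unchecked terms (primes): --010, --1-1, -00-0, -1-01, 00-00, 0010-, 1---1, 1-0--, 11---
Minterm coverage:
  m0 ⊆ -00-0,00-00
  m2 ⊆ --010,-00-0
  m4 ⊆ 00-00,0010-
  m5 ⊆ --1-1,0010-
  m7 ⊆ --1-1 [E]
  m9 ⊆ -1-01 [E]
  m10 ⊆ --010 [E]
  m13 ⊆ --1-1,-1-01
  m15 ⊆ --1-1 [E]
  m16 ⊆ -00-0,1-0--
  m17 ⊆ 1---1,1-0--
  m18 ⊆ --010,-00-0,1-0--
  m19 ⊆ 1---1,1-0--
  m21 ⊆ --1-1,1---1
  m23 ⊆ --1-1,1---1
  m24 ⊆ 1-0--,11---
  m25 ⊆ -1-01,1---1,1-0--,11---
  m26 ⊆ --010,1-0--,11---
  m27 ⊆ 1---1,1-0--,11---
  m28 ⊆ 11--- [E]
  m29 ⊆ --1-1,-1-01,1---1,11---
  m30 ⊆ 11--- [E]
  m31 ⊆ --1-1,1---1,11---
E = {--010, --1-1, -1-01, 11---}
Petrick residual → 00-00, 1-0--
Cover = c'de' + ce + bd'e + a'b'd'e' + ac' + ab  |cover|=6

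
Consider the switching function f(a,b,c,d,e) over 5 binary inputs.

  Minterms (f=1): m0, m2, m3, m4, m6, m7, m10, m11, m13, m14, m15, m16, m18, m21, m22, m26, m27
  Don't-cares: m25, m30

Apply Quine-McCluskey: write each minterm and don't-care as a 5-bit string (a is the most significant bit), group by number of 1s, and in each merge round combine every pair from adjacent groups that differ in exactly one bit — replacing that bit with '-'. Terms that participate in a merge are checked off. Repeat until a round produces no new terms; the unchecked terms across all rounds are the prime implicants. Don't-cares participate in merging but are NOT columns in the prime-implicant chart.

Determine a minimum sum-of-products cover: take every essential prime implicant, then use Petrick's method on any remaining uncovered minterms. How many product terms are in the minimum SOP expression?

7

Round 0: 00000✓ 00010✓ 00011✓ 00100✓ 00110✓ 00111✓ 01010✓ 01011✓ 01101✓ 01110✓ 01111✓ 10000✓ 10010✓ 10101 10110✓ 11001✓ 11010✓ 11011✓ 11110✓
Round 1: -0000✓ -0010✓ -0110✓ -1010✓ -1011✓ -1110✓ 0-010✓ 0-011✓ 0-110✓ 0-111✓ 00-00✓ 00-10✓ 00-11✓ 000-0✓ 0001-✓ 001-0✓ 0011-✓ 01-10✓ 01-11✓ 0101-✓ 011-1 0111-✓ 1-010✓ 1-110✓ 10-10✓ 100-0✓ 11-10✓ 110-1 1101-✓
Round 2: --010✓ --110✓ -0-10✓ -00-0 -1-10✓ -101- 0--10✓ 0--11✓ 0-01-✓ 0-11-✓ 00--0 00-1-✓ 01-1-✓ 1--10✓
Round 3: ---10 0--1-
PIs = {---10, -00-0, -101-, 0--1-, 00--0, 011-1, 10101, 110-1}
Coverage chart:
  m0: -00-0,00--0
  m2: ---10,-00-0,0--1-,00--0
  m3: 0--1- ←essential
  m4: 00--0 ←essential
  m6: ---10,0--1-,00--0
  m7: 0--1- ←essential
  m10: ---10,-101-,0--1-
  m11: -101-,0--1-
  m13: 011-1 ←essential
  m14: ---10,0--1-
  m15: 0--1-,011-1
  m16: -00-0 ←essential
  m18: ---10,-00-0
  m21: 10101 ←essential
  m22: ---10 ←essential
  m26: ---10,-101-
  m27: -101-,110-1
Essential: ---10, -00-0, 0--1-, 00--0, 011-1, 10101
Petrick residual → -101-
Min cover (7 terms): de' + b'c'e' + bc'd + a'd + a'b'e' + a'bce + ab'cd'e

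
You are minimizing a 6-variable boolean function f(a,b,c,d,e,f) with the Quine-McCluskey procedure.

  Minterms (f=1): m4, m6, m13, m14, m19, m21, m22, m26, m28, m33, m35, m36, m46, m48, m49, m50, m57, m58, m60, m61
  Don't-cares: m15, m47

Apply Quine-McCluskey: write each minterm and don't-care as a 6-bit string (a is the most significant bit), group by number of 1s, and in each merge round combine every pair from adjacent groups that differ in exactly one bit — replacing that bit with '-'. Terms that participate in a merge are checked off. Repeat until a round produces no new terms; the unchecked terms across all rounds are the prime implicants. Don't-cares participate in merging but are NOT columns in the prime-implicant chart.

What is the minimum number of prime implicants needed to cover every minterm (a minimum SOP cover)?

Round 0: 000100✓ 000110✓ 001101✓ 001110✓ 001111✓ 010011 010101 010110✓ 011010✓ 011100✓ 100001✓ 100011✓ 100100✓ 101110✓ 101111✓ 110000✓ 110001✓ 110010✓ 111001✓ 111010✓ 111100✓ 111101✓
Round 1: -00100 -01110✓ -01111✓ -11010 -11100 0-0110 00-110 0001-0 0011-1 00111-✓ 1-0001 1000-1 10111-✓ 11-001 11-010 1100-0 11000- 111-01 11110-
Round 2: -0111-
PIs = {-00100, -0111-, -11010, -11100, 0-0110, 00-110, 0001-0, 0011-1, 010011, 010101, 1-0001, 1000-1, 11-001, 11-010, 1100-0, 11000-, 111-01, 11110-}
Coverage chart:
  m4: -00100,0001-0
  m6: 0-0110,00-110,0001-0
  m13: 0011-1 ←essential
  m14: -0111-,00-110
  m19: 010011 ←essential
  m21: 010101 ←essential
  m22: 0-0110 ←essential
  m26: -11010 ←essential
  m28: -11100 ←essential
  m33: 1-0001,1000-1
  m35: 1000-1 ←essential
  m36: -00100 ←essential
  m46: -0111- ←essential
  m48: 1100-0,11000-
  m49: 1-0001,11-001,11000-
  m50: 11-010,1100-0
  m57: 11-001,111-01
  m58: -11010,11-010
  m60: -11100,11110-
  m61: 111-01,11110-
Essential: -00100, -0111-, -11010, -11100, 0-0110, 0011-1, 010011, 010101, 1000-1
Petrick residual → 1-0001, 1100-0, 111-01
Min cover (12 terms): b'c'de'f' + b'cde + bcd'ef' + bcde'f' + a'c'def' + a'b'cdf + a'bc'd'ef + a'bc'de'f + ac'd'e'f + ab'c'd'f + abc'd'f' + abce'f

12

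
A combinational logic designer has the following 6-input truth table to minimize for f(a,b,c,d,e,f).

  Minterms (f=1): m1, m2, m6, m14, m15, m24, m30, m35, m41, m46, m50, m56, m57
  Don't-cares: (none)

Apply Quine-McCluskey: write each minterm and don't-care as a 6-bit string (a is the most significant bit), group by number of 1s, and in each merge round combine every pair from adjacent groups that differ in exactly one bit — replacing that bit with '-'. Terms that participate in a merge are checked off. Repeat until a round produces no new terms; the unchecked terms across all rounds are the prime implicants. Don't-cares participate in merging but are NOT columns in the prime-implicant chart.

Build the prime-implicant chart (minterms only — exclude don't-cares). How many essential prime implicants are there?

9

size-2^0 implicants → 000001  000010(✓)  000110(✓)  001110(✓)  001111(✓)  011000(✓)  011110(✓)  100011  101001(✓)  101110(✓)  110010  111000(✓)  111001(✓)
size-2^1 implicants → -01110  -11000  0-1110  00-110  000-10  00111-  1-1001  11100-
Unchecked terms (primes): -01110, -11000, 0-1110, 00-110, 000-10, 000001, 00111-, 1-1001, 100011, 110010, 11100-
Minterm coverage:
  m1 ⊆ 000001 [E]
  m2 ⊆ 000-10 [E]
  m6 ⊆ 00-110,000-10
  m14 ⊆ -01110,0-1110,00-110,00111-
  m15 ⊆ 00111- [E]
  m24 ⊆ -11000 [E]
  m30 ⊆ 0-1110 [E]
  m35 ⊆ 100011 [E]
  m41 ⊆ 1-1001 [E]
  m46 ⊆ -01110 [E]
  m50 ⊆ 110010 [E]
  m56 ⊆ -11000,11100-
  m57 ⊆ 1-1001,11100-
E = {-01110, -11000, 0-1110, 000-10, 000001, 00111-, 1-1001, 100011, 110010}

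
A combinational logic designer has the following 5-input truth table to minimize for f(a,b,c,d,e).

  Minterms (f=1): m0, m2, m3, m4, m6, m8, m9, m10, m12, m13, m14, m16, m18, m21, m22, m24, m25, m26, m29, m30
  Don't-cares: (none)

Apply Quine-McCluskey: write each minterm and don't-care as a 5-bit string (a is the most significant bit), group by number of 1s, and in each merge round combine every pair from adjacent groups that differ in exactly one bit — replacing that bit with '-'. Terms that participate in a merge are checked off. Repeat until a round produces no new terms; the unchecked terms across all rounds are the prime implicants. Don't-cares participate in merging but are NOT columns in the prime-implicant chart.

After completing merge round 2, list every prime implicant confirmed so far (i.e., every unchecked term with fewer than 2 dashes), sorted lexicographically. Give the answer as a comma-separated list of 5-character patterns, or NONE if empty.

[col 0] 00000*, 00010*, 00011*, 00100*, 00110*, 01000*, 01001*, 01010*, 01100*, 01101*, 01110*, 10000*, 10010*, 10101*, 10110*, 11000*, 11001*, 11010*, 11101*, 11110*
[col 1] -0000*, -0010*, -0110*, -1000*, -1001*, -1010*, -1101*, -1110*, 0-000*, 0-010*, 0-100*, 0-110*, 00-00*, 00-10*, 000-0*, 0001-, 001-0*, 01-00*, 01-01*, 01-10*, 010-0*, 0100-*, 011-0*, 0110-*, 1-000*, 1-010*, 1-101, 1-110*, 10-10*, 100-0*, 11-01*, 11-10*, 110-0*, 1100-*
[col 2] --000*, --010*, --110*, -0-10*, -00-0*, -1-01, -1-10*, -10-0*, -100-, 0--00*, 0--10*, 0-0-0*, 0-1-0*, 00--0*, 01--0*, 01-0-, 1--10*, 1-0-0*
[col 3] ---10, --0-0, 0---0
Prime implicants: ---10, --0-0, -1-01, -100-, 0---0, 0001-, 01-0-, 1-101

0001-, 1-101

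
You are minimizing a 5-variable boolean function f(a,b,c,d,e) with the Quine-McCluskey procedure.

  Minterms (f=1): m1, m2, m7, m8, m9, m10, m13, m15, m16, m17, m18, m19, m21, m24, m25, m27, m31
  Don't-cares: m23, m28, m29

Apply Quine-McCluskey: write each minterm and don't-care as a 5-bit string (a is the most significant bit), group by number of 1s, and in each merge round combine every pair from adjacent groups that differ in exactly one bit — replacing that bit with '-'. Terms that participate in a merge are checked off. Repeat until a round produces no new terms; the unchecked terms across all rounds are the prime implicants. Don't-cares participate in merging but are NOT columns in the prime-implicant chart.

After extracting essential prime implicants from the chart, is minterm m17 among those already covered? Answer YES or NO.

YES

size-2^0 implicants → 00001(✓)  00010(✓)  00111(✓)  01000(✓)  01001(✓)  01010(✓)  01101(✓)  01111(✓)  10000(✓)  10001(✓)  10010(✓)  10011(✓)  10101(✓)  10111(✓)  11000(✓)  11001(✓)  11011(✓)  11100(✓)  11101(✓)  11111(✓)
size-2^1 implicants → -0001(✓)  -0010  -0111(✓)  -1000(✓)  -1001(✓)  -1101(✓)  -1111(✓)  0-001(✓)  0-010  0-111(✓)  01-01(✓)  010-0  0100-(✓)  011-1(✓)  1-000(✓)  1-001(✓)  1-011(✓)  1-101(✓)  1-111(✓)  10-01(✓)  10-11(✓)  100-0(✓)  100-1(✓)  1000-(✓)  1001-(✓)  101-1(✓)  11-00(✓)  11-01(✓)  11-11(✓)  110-1(✓)  1100-(✓)  111-1(✓)  1110-(✓)
size-2^2 implicants → --001  --111  -1-01  -100-  -11-1  1--01(✓)  1--11(✓)  1-0-1(✓)  1-00-  1-1-1(✓)  10--1(✓)  100--  11--1(✓)  11-0-
size-2^3 implicants → 1---1
Unchecked terms (primes): --001, --111, -0010, -1-01, -100-, -11-1, 0-010, 010-0, 1---1, 1-00-, 100--, 11-0-
Minterm coverage:
  m1 ⊆ --001 [E]
  m2 ⊆ -0010,0-010
  m7 ⊆ --111 [E]
  m8 ⊆ -100-,010-0
  m9 ⊆ --001,-1-01,-100-
  m10 ⊆ 0-010,010-0
  m13 ⊆ -1-01,-11-1
  m15 ⊆ --111,-11-1
  m16 ⊆ 1-00-,100--
  m17 ⊆ --001,1---1,1-00-,100--
  m18 ⊆ -0010,100--
  m19 ⊆ 1---1,100--
  m21 ⊆ 1---1 [E]
  m24 ⊆ -100-,1-00-,11-0-
  m25 ⊆ --001,-1-01,-100-,1---1,1-00-,11-0-
  m27 ⊆ 1---1 [E]
  m31 ⊆ --111,-11-1,1---1
E = {--001, --111, 1---1}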